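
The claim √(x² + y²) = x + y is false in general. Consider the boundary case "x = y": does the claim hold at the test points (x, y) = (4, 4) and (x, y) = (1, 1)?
At (4, 4): LHS = 4·√(2) ≈ 5.657 ≠ RHS = 8
At (1, 1): LHS = √(2) ≈ 1.414 ≠ RHS = 2

Answer: No, fails at both test points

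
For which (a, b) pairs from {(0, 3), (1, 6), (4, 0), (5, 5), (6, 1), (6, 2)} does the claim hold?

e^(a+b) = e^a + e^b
Testing each pair:
(0, 3): LHS = e^3 ≈ 20.09, RHS = 1 + e^3 ≈ 21.09 → fails
(1, 6): LHS = e^7 ≈ 1097, RHS = e + e^6 ≈ 406.1 → fails
(4, 0): LHS = e^4 ≈ 54.6, RHS = 1 + e^4 ≈ 55.6 → fails
(5, 5): LHS = e^10 ≈ 22026.5, RHS = 2·e^5 ≈ 296.8 → fails
(6, 1): LHS = e^7 ≈ 1097, RHS = e + e^6 ≈ 406.1 → fails
(6, 2): LHS = e^8 ≈ 2981, RHS = e^2 + e^6 ≈ 410.8 → fails

No pair satisfies the claim.

Answer: None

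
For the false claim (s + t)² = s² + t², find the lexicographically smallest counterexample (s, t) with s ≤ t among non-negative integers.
At (0, 5): both sides equal 25, so it holds there.

Substituting (1, 1) into the claim:
LHS = (1 + 1)² = 4
RHS = 1² + 1² = 2

Since LHS ≠ RHS, this pair disproves the claim, and no lexicographically smaller pair (s ≤ t, non-negative integers) does.

For instance (5, 7) is also a counterexample (LHS = 144, RHS = 74), but it's lexicographically larger.

Answer: (s, t) = (1, 1)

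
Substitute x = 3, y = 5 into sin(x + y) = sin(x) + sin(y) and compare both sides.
LHS = sin(3 + 5) = sin(8) ≈ 0.9894
RHS = sin(3) + sin(5) ≈ -0.8178

LHS ≠ RHS (they differ by about 1.807), so the equation does not hold here.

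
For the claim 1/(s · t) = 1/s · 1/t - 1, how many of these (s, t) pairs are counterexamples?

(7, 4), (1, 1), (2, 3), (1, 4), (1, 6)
5

Testing each pair:
(7, 4): LHS = 1/28, RHS = -27/28 → counterexample
(1, 1): LHS = 1, RHS = 0 → counterexample
(2, 3): LHS = 1/6, RHS = -5/6 → counterexample
(1, 4): LHS = 1/4, RHS = -3/4 → counterexample
(1, 6): LHS = 1/6, RHS = -5/6 → counterexample

That makes 5 counterexamples.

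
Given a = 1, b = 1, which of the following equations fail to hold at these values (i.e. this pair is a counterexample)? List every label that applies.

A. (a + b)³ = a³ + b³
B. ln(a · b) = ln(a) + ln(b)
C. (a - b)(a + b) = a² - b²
Evaluating each claim at the given values:
A. LHS = 8, RHS = 2 → fails here (LHS ≠ RHS)
B. LHS = 0, RHS = 0 → holds here (LHS = RHS)
C. LHS = 0, RHS = 0 → holds here (LHS = RHS)

Answer: A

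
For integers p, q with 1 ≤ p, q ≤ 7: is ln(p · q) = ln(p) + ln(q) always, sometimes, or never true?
Always true

The identity holds for every pair in the range. For instance at (p, q) = (7, 5): both sides equal ln(35) ≈ 3.555.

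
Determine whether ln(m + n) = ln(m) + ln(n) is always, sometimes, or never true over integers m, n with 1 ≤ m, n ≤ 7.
It holds at (m, n) = (2, 2) (both sides equal ln(4) ≈ 1.386), but fails at (m, n) = (6, 6) (LHS = ln(12) ≈ 2.485, RHS = 2·ln(6) ≈ 3.584).

Answer: Sometimes true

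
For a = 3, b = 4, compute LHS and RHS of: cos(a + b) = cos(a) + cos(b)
LHS = cos(3 + 4) = cos(7) ≈ 0.7539
RHS = cos(3) + cos(4) ≈ -1.644

LHS ≠ RHS (they differ by about 2.398), so the equation does not hold here.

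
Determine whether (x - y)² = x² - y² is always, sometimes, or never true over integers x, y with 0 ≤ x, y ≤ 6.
Sometimes true

It holds at (x, y) = (3, 0) (both sides equal 9), but fails at (x, y) = (5, 2) (LHS = 9, RHS = 21).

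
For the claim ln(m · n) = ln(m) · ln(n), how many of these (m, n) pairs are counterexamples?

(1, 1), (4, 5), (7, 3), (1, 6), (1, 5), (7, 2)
5

Testing each pair:
(1, 1): LHS = 0, RHS = 0 → satisfies claim
(4, 5): LHS = ln(20) ≈ 2.996, RHS = ln(4)·ln(5) ≈ 2.231 → counterexample
(7, 3): LHS = ln(21) ≈ 3.045, RHS = ln(3)·ln(7) ≈ 2.138 → counterexample
(1, 6): LHS = ln(6) ≈ 1.792, RHS = 0 → counterexample
(1, 5): LHS = ln(5) ≈ 1.609, RHS = 0 → counterexample
(7, 2): LHS = ln(14) ≈ 2.639, RHS = ln(2)·ln(7) ≈ 1.349 → counterexample

That makes 5 counterexamples.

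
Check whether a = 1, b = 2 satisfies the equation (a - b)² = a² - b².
Fails

Substituting a = 1, b = 2:

LHS = (1 - 2)² = 1
RHS = 1² - 2² = -3

LHS ≠ RHS, so the equation does not hold at this point.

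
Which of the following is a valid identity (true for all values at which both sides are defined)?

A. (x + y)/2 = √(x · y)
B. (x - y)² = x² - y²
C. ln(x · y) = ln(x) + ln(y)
A: fails at (2, 7) — LHS = 9/2, RHS = √(14) ≈ 3.742.
B: fails at (2, 3) — LHS = 1, RHS = -5.
C: holds — e.g. at (1, 5), both sides equal ln(5) ≈ 1.609.

Answer: C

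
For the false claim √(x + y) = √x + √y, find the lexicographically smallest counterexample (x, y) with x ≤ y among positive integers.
(x, y) = (1, 1)

Substituting (1, 1) into the claim:
LHS = √(1 + 1) = √(2) ≈ 1.414
RHS = √1 + √1 = 2

Since LHS ≠ RHS, this pair disproves the claim, and no lexicographically smaller pair (x ≤ y, positive integers) does.

For instance (4, 6) is also a counterexample (LHS = √(10) ≈ 3.162, RHS = 2 + √(6) ≈ 4.449), but it's lexicographically larger.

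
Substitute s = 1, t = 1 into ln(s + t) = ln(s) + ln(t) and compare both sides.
LHS = ln(1 + 1) = ln(2) ≈ 0.6931
RHS = ln(1) + ln(1) = 0

LHS ≠ RHS (they differ by about 0.6931), so the equation does not hold here.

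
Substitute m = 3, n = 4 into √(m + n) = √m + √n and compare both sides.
LHS = √(3 + 4) = √(7) ≈ 2.646
RHS = √3 + √4 = √(3) + 2 ≈ 3.732

LHS ≠ RHS (they differ by about 1.086), so the equation does not hold here.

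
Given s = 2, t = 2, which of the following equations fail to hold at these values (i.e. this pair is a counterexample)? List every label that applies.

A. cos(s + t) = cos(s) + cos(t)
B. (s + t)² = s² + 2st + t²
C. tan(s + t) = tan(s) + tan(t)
A, C

Evaluating each claim at the given values:
A. LHS = cos(4) ≈ -0.6536, RHS = 2·cos(2) ≈ -0.8323 → fails here (LHS ≠ RHS)
B. LHS = 16, RHS = 16 → holds here (LHS = RHS)
C. LHS = tan(4) ≈ 1.158, RHS = 2·tan(2) ≈ -4.37 → fails here (LHS ≠ RHS)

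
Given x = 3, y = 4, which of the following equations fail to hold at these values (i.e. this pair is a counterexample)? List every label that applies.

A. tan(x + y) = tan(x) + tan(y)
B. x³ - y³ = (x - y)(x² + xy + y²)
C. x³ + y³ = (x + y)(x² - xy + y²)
Evaluating each claim at the given values:
A. LHS = tan(7) ≈ 0.8714, RHS = tan(3) + tan(4) ≈ 1.015 → fails here (LHS ≠ RHS)
B. LHS = -37, RHS = -37 → holds here (LHS = RHS)
C. LHS = 91, RHS = 91 → holds here (LHS = RHS)

Answer: A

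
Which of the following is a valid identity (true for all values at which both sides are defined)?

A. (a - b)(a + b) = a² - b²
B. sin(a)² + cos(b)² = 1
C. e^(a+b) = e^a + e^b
A: holds — e.g. at (1, 2), both sides equal -3.
B: fails at (5, 8) — LHS = cos(8)² + sin(5)² ≈ 0.9407, RHS = 1.
C: fails at (2, 3) — LHS = e^5 ≈ 148.4, RHS = e^2 + e^3 ≈ 27.47.

Answer: A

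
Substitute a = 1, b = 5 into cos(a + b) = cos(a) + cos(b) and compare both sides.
LHS = cos(1 + 5) = cos(6) ≈ 0.9602
RHS = cos(1) + cos(5) ≈ 0.824

LHS ≠ RHS (they differ by about 0.1362), so the equation does not hold here.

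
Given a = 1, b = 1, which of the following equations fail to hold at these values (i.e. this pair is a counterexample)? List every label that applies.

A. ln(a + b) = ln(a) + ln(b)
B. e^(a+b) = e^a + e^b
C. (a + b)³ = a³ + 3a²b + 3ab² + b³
Evaluating each claim at the given values:
A. LHS = ln(2) ≈ 0.6931, RHS = 0 → fails here (LHS ≠ RHS)
B. LHS = e^2 ≈ 7.389, RHS = 2·e ≈ 5.437 → fails here (LHS ≠ RHS)
C. LHS = 8, RHS = 8 → holds here (LHS = RHS)

Answer: A, B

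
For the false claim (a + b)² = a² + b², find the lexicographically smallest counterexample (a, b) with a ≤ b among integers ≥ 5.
Substituting (5, 5) into the claim:
LHS = (5 + 5)² = 100
RHS = 5² + 5² = 50

Since LHS ≠ RHS, this pair disproves the claim, and no lexicographically smaller pair (a ≤ b, integers ≥ 5) does.

For instance (8, 11) is also a counterexample (LHS = 361, RHS = 185), but it's lexicographically larger.

Answer: (a, b) = (5, 5)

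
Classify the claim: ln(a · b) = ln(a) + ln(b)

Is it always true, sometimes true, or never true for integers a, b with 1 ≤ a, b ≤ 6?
The identity holds for every pair in the range. For instance at (a, b) = (6, 1): both sides equal ln(6) ≈ 1.792.

Answer: Always true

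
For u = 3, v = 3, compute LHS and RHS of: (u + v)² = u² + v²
LHS = (3 + 3)² = 36
RHS = 3² + 3² = 18

LHS ≠ RHS, so the equation does not hold here.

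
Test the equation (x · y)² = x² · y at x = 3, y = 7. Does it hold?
Fails

Substituting x = 3, y = 7:

LHS = (3 · 7)² = 441
RHS = 3² · 7 = 63

LHS ≠ RHS, so the equation does not hold at this point.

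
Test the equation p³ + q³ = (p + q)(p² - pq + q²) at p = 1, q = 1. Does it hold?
Holds

Substituting p = 1, q = 1:

LHS = 1³ + 1³ = 2
RHS = (1 + 1)(1² - 1·1 + 1²) = 2

LHS = RHS, so the equation holds at this point.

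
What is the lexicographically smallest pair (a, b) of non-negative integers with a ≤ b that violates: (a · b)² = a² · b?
(a, b) = (1, 2)

Substituting (1, 2) into the claim:
LHS = (1 · 2)² = 4
RHS = 1² · 2 = 2

Since LHS ≠ RHS, this pair disproves the claim, and no lexicographically smaller pair (a ≤ b, non-negative integers) does.

For instance (6, 6) is also a counterexample (LHS = 1296, RHS = 216), but it's lexicographically larger.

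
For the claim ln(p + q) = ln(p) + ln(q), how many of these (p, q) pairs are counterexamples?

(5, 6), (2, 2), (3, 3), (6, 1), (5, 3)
4

Testing each pair:
(5, 6): LHS = ln(11) ≈ 2.398, RHS = ln(5) + ln(6) ≈ 3.401 → counterexample
(2, 2): LHS = ln(4) ≈ 1.386, RHS = 2·ln(2) ≈ 1.386 → satisfies claim
(3, 3): LHS = ln(6) ≈ 1.792, RHS = 2·ln(3) ≈ 2.197 → counterexample
(6, 1): LHS = ln(7) ≈ 1.946, RHS = ln(6) ≈ 1.792 → counterexample
(5, 3): LHS = ln(8) ≈ 2.079, RHS = ln(3) + ln(5) ≈ 2.708 → counterexample

That makes 4 counterexamples.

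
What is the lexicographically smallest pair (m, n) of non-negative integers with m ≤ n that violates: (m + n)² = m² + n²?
Substituting (1, 1) into the claim:
LHS = (1 + 1)² = 4
RHS = 1² + 1² = 2

Since LHS ≠ RHS, this pair disproves the claim, and no lexicographically smaller pair (m ≤ n, non-negative integers) does.

For instance (2, 5) is also a counterexample (LHS = 49, RHS = 29), but it's lexicographically larger.

Answer: (m, n) = (1, 1)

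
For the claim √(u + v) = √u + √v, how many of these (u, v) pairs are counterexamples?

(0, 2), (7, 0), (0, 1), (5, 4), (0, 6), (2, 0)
1

Testing each pair:
(0, 2): LHS = √(2) ≈ 1.414, RHS = √(2) ≈ 1.414 → satisfies claim
(7, 0): LHS = √(7) ≈ 2.646, RHS = √(7) ≈ 2.646 → satisfies claim
(0, 1): LHS = 1, RHS = 1 → satisfies claim
(5, 4): LHS = 3, RHS = 2 + √(5) ≈ 4.236 → counterexample
(0, 6): LHS = √(6) ≈ 2.449, RHS = √(6) ≈ 2.449 → satisfies claim
(2, 0): LHS = √(2) ≈ 1.414, RHS = √(2) ≈ 1.414 → satisfies claim

That makes 1 counterexample.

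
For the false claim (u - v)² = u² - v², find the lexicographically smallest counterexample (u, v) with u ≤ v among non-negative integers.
Substituting (0, 1) into the claim:
LHS = (0 - 1)² = 1
RHS = 0² - 1² = -1

Since LHS ≠ RHS, this pair disproves the claim, and no lexicographically smaller pair (u ≤ v, non-negative integers) does.

For instance (0, 6) is also a counterexample (LHS = 36, RHS = -36), but it's lexicographically larger.

Answer: (u, v) = (0, 1)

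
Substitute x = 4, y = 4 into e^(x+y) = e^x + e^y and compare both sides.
LHS = e^(4+4) = e^8 ≈ 2981
RHS = e^4 + e^4 = 2·e^4 ≈ 109.2

LHS ≠ RHS (they differ by about 2872), so the equation does not hold here.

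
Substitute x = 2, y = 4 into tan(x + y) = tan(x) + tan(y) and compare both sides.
LHS = tan(2 + 4) = tan(6) ≈ -0.291
RHS = tan(2) + tan(4) ≈ -1.027

LHS ≠ RHS (they differ by about 0.7362), so the equation does not hold here.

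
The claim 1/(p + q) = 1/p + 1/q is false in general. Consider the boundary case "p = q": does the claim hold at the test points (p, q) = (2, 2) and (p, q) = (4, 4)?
No, fails at both test points

At (2, 2): LHS = 1/4 ≠ RHS = 1
At (4, 4): LHS = 1/8 ≠ RHS = 1/2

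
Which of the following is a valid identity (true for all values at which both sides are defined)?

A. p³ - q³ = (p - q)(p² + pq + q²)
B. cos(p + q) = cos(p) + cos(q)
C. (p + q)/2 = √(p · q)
A: holds — e.g. at (6, 7), both sides equal -127.
B: fails at (1, 5) — LHS = cos(6) ≈ 0.9602, RHS = cos(5) + cos(1) ≈ 0.824.
C: fails at (2, 7) — LHS = 9/2, RHS = √(14) ≈ 3.742.

Answer: A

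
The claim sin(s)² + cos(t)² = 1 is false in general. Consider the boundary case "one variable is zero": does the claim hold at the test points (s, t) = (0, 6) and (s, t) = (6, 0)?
No, fails at both test points

At (0, 6): LHS = cos(6)² ≈ 0.9219 ≠ RHS = 1
At (6, 0): LHS = sin(6)² + 1 ≈ 1.078 ≠ RHS = 1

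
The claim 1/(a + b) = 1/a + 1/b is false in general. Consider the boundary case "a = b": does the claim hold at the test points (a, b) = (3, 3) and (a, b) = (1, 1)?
At (3, 3): LHS = 1/6 ≠ RHS = 2/3
At (1, 1): LHS = 1/2 ≠ RHS = 2

Answer: No, fails at both test points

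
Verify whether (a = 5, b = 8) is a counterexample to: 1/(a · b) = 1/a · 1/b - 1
Yes

Substituting a = 5, b = 8:
LHS = 1/(5 · 8) = 1/40
RHS = 1/5 · 1/8 - 1 = -39/40

Since LHS ≠ RHS, this pair disproves the claim.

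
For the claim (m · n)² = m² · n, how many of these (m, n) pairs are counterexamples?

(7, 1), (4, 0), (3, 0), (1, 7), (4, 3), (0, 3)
2

Testing each pair:
(7, 1): LHS = 49, RHS = 49 → satisfies claim
(4, 0): LHS = 0, RHS = 0 → satisfies claim
(3, 0): LHS = 0, RHS = 0 → satisfies claim
(1, 7): LHS = 49, RHS = 7 → counterexample
(4, 3): LHS = 144, RHS = 48 → counterexample
(0, 3): LHS = 0, RHS = 0 → satisfies claim

That makes 2 counterexamples.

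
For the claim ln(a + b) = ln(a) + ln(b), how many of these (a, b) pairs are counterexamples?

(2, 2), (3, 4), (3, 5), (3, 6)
Testing each pair:
(2, 2): LHS = ln(4) ≈ 1.386, RHS = 2·ln(2) ≈ 1.386 → satisfies claim
(3, 4): LHS = ln(7) ≈ 1.946, RHS = ln(3) + ln(4) ≈ 2.485 → counterexample
(3, 5): LHS = ln(8) ≈ 2.079, RHS = ln(3) + ln(5) ≈ 2.708 → counterexample
(3, 6): LHS = ln(9) ≈ 2.197, RHS = ln(3) + ln(6) ≈ 2.89 → counterexample

That makes 3 counterexamples.

Answer: 3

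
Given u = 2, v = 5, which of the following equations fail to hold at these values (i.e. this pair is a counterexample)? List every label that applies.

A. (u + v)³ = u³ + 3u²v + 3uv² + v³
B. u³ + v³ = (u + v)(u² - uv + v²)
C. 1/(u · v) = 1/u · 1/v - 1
Evaluating each claim at the given values:
A. LHS = 343, RHS = 343 → holds here (LHS = RHS)
B. LHS = 133, RHS = 133 → holds here (LHS = RHS)
C. LHS = 1/10, RHS = -9/10 → fails here (LHS ≠ RHS)

Answer: C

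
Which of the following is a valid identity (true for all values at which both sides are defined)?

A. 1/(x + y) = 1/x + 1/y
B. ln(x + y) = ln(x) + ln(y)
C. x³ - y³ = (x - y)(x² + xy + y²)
A: fails at (4, 6) — LHS = 1/10, RHS = 5/12.
B: fails at (4, 6) — LHS = ln(10) ≈ 2.303, RHS = ln(4) + ln(6) ≈ 3.178.
C: holds — e.g. at (1, 4), both sides equal -63.

Answer: C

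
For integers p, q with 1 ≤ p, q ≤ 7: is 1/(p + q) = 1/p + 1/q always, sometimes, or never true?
The claim fails for every pair in the range. For instance at (p, q) = (7, 2): LHS = 1/9, RHS = 9/14.

Answer: Never true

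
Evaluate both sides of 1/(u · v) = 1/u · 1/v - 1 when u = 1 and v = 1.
LHS = 1/(1 · 1) = 1
RHS = 1/1 · 1/1 - 1 = 0

LHS ≠ RHS, so the equation does not hold here.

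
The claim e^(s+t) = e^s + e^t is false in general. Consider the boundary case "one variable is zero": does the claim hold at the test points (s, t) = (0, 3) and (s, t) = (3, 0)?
At (0, 3): LHS = e^3 ≈ 20.09 ≠ RHS = 1 + e^3 ≈ 21.09
At (3, 0): LHS = e^3 ≈ 20.09 ≠ RHS = 1 + e^3 ≈ 21.09

Answer: No, fails at both test points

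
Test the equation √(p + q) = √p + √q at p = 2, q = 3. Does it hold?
Fails

Substituting p = 2, q = 3:

LHS = √(2 + 3) = √(5) ≈ 2.236
RHS = √2 + √3 = √(2) + √(3) ≈ 3.146

LHS ≠ RHS, so the equation does not hold at this point.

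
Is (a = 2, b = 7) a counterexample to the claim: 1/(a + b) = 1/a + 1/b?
Yes

Substituting a = 2, b = 7:
LHS = 1/(2 + 7) = 1/9
RHS = 1/2 + 1/7 = 9/14

Since LHS ≠ RHS, this pair disproves the claim.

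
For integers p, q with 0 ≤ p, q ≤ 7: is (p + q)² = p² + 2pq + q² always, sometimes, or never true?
Always true

The identity holds for every pair in the range. For instance at (p, q) = (4, 4): both sides equal 64.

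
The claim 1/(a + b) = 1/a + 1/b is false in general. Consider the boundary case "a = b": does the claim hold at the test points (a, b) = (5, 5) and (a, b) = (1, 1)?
No, fails at both test points

At (5, 5): LHS = 1/10 ≠ RHS = 2/5
At (1, 1): LHS = 1/2 ≠ RHS = 2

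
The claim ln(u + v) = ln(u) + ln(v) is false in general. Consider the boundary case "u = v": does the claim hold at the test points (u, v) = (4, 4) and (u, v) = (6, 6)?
At (4, 4): LHS = ln(8) ≈ 2.079 ≠ RHS = 2·ln(4) ≈ 2.773
At (6, 6): LHS = ln(12) ≈ 2.485 ≠ RHS = 2·ln(6) ≈ 3.584

Answer: No, fails at both test points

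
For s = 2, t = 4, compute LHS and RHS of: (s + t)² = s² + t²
LHS = (2 + 4)² = 36
RHS = 2² + 4² = 20

LHS ≠ RHS, so the equation does not hold here.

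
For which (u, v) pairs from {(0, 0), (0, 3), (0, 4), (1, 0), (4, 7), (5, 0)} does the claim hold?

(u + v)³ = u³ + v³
Testing each pair:
(0, 0): LHS = 0, RHS = 0 → holds
(0, 3): LHS = 27, RHS = 27 → holds
(0, 4): LHS = 64, RHS = 64 → holds
(1, 0): LHS = 1, RHS = 1 → holds
(4, 7): LHS = 1331, RHS = 407 → fails
(5, 0): LHS = 125, RHS = 125 → holds

5 of 6 pairs satisfy the claim.

Answer: (0, 0), (0, 3), (0, 4), (1, 0), (5, 0)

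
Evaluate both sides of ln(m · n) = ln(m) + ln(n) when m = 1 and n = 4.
LHS = ln(1 · 4) = ln(4) ≈ 1.386
RHS = ln(1) + ln(4) = ln(4) ≈ 1.386

LHS = RHS: the two sides agree.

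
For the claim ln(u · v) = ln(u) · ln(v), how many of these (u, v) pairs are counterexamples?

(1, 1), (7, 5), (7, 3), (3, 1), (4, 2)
4

Testing each pair:
(1, 1): LHS = 0, RHS = 0 → satisfies claim
(7, 5): LHS = ln(35) ≈ 3.555, RHS = ln(5)·ln(7) ≈ 3.132 → counterexample
(7, 3): LHS = ln(21) ≈ 3.045, RHS = ln(3)·ln(7) ≈ 2.138 → counterexample
(3, 1): LHS = ln(3) ≈ 1.099, RHS = 0 → counterexample
(4, 2): LHS = ln(8) ≈ 2.079, RHS = ln(2)·ln(4) ≈ 0.9609 → counterexample

That makes 4 counterexamples.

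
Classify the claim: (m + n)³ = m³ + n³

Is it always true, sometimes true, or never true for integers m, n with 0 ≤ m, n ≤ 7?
Sometimes true

It holds at (m, n) = (0, 2) (both sides equal 8), but fails at (m, n) = (1, 3) (LHS = 64, RHS = 28).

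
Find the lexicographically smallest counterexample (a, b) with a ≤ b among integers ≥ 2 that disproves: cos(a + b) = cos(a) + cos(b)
(a, b) = (2, 2)

Substituting (2, 2) into the claim:
LHS = cos(2 + 2) = cos(4) ≈ -0.6536
RHS = cos(2) + cos(2) = 2·cos(2) ≈ -0.8323

Since LHS ≠ RHS, this pair disproves the claim, and no lexicographically smaller pair (a ≤ b, integers ≥ 2) does.

For instance (3, 3) is also a counterexample (LHS = cos(6) ≈ 0.9602, RHS = 2·cos(3) ≈ -1.98), but it's lexicographically larger.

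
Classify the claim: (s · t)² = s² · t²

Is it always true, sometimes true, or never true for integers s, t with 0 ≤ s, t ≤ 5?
The identity holds for every pair in the range. For instance at (s, t) = (4, 3): both sides equal 144.

Answer: Always true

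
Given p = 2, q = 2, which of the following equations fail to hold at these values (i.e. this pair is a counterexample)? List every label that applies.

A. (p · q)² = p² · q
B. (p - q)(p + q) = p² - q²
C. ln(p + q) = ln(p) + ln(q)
A

Evaluating each claim at the given values:
A. LHS = 16, RHS = 8 → fails here (LHS ≠ RHS)
B. LHS = 0, RHS = 0 → holds here (LHS = RHS)
C. LHS = ln(4) ≈ 1.386, RHS = 2·ln(2) ≈ 1.386 → holds here (LHS = RHS)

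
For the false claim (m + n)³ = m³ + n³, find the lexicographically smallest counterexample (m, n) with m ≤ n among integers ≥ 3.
(m, n) = (3, 3)

Substituting (3, 3) into the claim:
LHS = (3 + 3)³ = 216
RHS = 3³ + 3³ = 54

Since LHS ≠ RHS, this pair disproves the claim, and no lexicographically smaller pair (m ≤ n, integers ≥ 3) does.

For instance (4, 8) is also a counterexample (LHS = 1728, RHS = 576), but it's lexicographically larger.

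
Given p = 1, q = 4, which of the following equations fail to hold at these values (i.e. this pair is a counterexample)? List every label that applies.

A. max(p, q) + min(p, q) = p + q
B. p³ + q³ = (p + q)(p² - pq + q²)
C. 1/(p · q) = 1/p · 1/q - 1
C

Evaluating each claim at the given values:
A. LHS = 5, RHS = 5 → holds here (LHS = RHS)
B. LHS = 65, RHS = 65 → holds here (LHS = RHS)
C. LHS = 1/4, RHS = -3/4 → fails here (LHS ≠ RHS)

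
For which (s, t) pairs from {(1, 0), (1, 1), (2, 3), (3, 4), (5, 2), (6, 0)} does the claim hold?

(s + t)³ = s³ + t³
Testing each pair:
(1, 0): LHS = 1, RHS = 1 → holds
(1, 1): LHS = 8, RHS = 2 → fails
(2, 3): LHS = 125, RHS = 35 → fails
(3, 4): LHS = 343, RHS = 91 → fails
(5, 2): LHS = 343, RHS = 133 → fails
(6, 0): LHS = 216, RHS = 216 → holds

2 of 6 pairs satisfy the claim.

Answer: (1, 0), (6, 0)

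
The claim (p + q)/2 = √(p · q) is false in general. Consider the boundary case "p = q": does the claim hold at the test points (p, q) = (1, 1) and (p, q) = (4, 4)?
At (1, 1): LHS = 1, RHS = 1 → equal
At (4, 4): LHS = 4, RHS = 4 → equal

So the claim does hold at both of these boundary points, even though it is not an identity.

Answer: Yes, holds at both test points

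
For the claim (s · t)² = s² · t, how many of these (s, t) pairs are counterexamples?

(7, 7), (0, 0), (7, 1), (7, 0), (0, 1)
Testing each pair:
(7, 7): LHS = 2401, RHS = 343 → counterexample
(0, 0): LHS = 0, RHS = 0 → satisfies claim
(7, 1): LHS = 49, RHS = 49 → satisfies claim
(7, 0): LHS = 0, RHS = 0 → satisfies claim
(0, 1): LHS = 0, RHS = 0 → satisfies claim

That makes 1 counterexample.

Answer: 1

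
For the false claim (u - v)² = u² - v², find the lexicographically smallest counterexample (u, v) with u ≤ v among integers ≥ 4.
Substituting (4, 5) into the claim:
LHS = (4 - 5)² = 1
RHS = 4² - 5² = -9

Since LHS ≠ RHS, this pair disproves the claim, and no lexicographically smaller pair (u ≤ v, integers ≥ 4) does.

For instance (8, 9) is also a counterexample (LHS = 1, RHS = -17), but it's lexicographically larger.

Answer: (u, v) = (4, 5)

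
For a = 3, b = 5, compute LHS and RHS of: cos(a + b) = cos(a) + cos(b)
LHS = cos(3 + 5) = cos(8) ≈ -0.1455
RHS = cos(3) + cos(5) ≈ -0.7063

LHS ≠ RHS (they differ by about 0.5608), so the equation does not hold here.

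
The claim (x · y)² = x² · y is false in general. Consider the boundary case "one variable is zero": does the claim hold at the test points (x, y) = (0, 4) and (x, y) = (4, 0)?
Yes, holds at both test points

At (0, 4): LHS = 0, RHS = 0 → equal
At (4, 0): LHS = 0, RHS = 0 → equal

So the claim does hold at both of these boundary points, even though it is not an identity.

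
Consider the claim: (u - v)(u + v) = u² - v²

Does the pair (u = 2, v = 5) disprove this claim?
No

Substituting u = 2, v = 5:
LHS = (2 - 5)(2 + 5) = -21
RHS = 2² - 5² = -21

The sides agree, so this pair does not disprove the claim.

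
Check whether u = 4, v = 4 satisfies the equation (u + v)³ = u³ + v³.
Fails

Substituting u = 4, v = 4:

LHS = (4 + 4)³ = 512
RHS = 4³ + 4³ = 128

LHS ≠ RHS, so the equation does not hold at this point.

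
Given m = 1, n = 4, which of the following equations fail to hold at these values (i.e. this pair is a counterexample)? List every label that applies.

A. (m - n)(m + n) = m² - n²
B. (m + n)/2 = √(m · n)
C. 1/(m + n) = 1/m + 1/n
B, C

Evaluating each claim at the given values:
A. LHS = -15, RHS = -15 → holds here (LHS = RHS)
B. LHS = 5/2, RHS = 2 → fails here (LHS ≠ RHS)
C. LHS = 1/5, RHS = 5/4 → fails here (LHS ≠ RHS)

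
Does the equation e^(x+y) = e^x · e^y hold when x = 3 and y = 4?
Substituting x = 3, y = 4:

LHS = e^(3+4) = e^7 ≈ 1097
RHS = e^3 · e^4 = e^7 ≈ 1097

LHS = RHS, so the equation holds at this point.

Answer: Holds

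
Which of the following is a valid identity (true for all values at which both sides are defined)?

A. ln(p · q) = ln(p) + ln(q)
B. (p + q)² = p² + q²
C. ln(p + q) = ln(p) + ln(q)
A

A: holds — e.g. at (2, 7), both sides equal ln(14) ≈ 2.639.
B: fails at (2, 4) — LHS = 36, RHS = 20.
C: fails at (3, 4) — LHS = ln(7) ≈ 1.946, RHS = ln(3) + ln(4) ≈ 2.485.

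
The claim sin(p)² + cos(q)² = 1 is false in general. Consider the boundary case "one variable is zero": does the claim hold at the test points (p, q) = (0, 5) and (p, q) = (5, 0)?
No, fails at both test points

At (0, 5): LHS = cos(5)² ≈ 0.08046 ≠ RHS = 1
At (5, 0): LHS = sin(5)² + 1 ≈ 1.92 ≠ RHS = 1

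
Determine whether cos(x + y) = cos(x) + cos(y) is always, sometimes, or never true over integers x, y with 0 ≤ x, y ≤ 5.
Never true

The claim fails for every pair in the range. For instance at (x, y) = (4, 3): LHS = cos(7) ≈ 0.7539, RHS = cos(3) + cos(4) ≈ -1.644.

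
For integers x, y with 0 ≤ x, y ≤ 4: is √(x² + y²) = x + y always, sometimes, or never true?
Sometimes true

It holds at (x, y) = (0, 0) (both sides equal 0), but fails at (x, y) = (3, 4) (LHS = 5, RHS = 7).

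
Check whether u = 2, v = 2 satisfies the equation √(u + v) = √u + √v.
Fails

Substituting u = 2, v = 2:

LHS = √(2 + 2) = 2
RHS = √2 + √2 = 2·√(2) ≈ 2.828

LHS ≠ RHS, so the equation does not hold at this point.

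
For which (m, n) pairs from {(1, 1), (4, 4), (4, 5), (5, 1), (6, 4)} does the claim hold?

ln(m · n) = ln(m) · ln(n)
(1, 1)

Testing each pair:
(1, 1): LHS = 0, RHS = 0 → holds
(4, 4): LHS = ln(16) ≈ 2.773, RHS = ln(4)² ≈ 1.922 → fails
(4, 5): LHS = ln(20) ≈ 2.996, RHS = ln(4)·ln(5) ≈ 2.231 → fails
(5, 1): LHS = ln(5) ≈ 1.609, RHS = 0 → fails
(6, 4): LHS = ln(24) ≈ 3.178, RHS = ln(4)·ln(6) ≈ 2.484 → fails

1 of 5 pairs satisfies the claim.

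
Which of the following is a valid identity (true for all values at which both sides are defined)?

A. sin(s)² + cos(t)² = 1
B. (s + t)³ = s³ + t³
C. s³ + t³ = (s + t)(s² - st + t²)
A: fails at (2, 7) — LHS = cos(7)² + sin(2)² ≈ 1.395, RHS = 1.
B: fails at (3, 5) — LHS = 512, RHS = 152.
C: holds — e.g. at (4, 4), both sides equal 128.

Answer: C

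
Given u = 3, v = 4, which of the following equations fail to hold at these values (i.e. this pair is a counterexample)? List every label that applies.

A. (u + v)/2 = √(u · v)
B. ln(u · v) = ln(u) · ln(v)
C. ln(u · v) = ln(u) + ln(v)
Evaluating each claim at the given values:
A. LHS = 7/2, RHS = 2·√(3) ≈ 3.464 → fails here (LHS ≠ RHS)
B. LHS = ln(12) ≈ 2.485, RHS = ln(3)·ln(4) ≈ 1.523 → fails here (LHS ≠ RHS)
C. LHS = ln(12) ≈ 2.485, RHS = ln(3) + ln(4) ≈ 2.485 → holds here (LHS = RHS)

Answer: A, B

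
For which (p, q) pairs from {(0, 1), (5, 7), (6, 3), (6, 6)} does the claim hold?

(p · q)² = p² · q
(0, 1)

Testing each pair:
(0, 1): LHS = 0, RHS = 0 → holds
(5, 7): LHS = 1225, RHS = 175 → fails
(6, 3): LHS = 324, RHS = 108 → fails
(6, 6): LHS = 1296, RHS = 216 → fails

1 of 4 pairs satisfies the claim.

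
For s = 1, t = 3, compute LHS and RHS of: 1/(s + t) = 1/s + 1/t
LHS = 1/(1 + 3) = 1/4
RHS = 1/1 + 1/3 = 4/3

LHS ≠ RHS, so the equation does not hold here.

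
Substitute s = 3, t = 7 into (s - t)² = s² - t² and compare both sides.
LHS = (3 - 7)² = 16
RHS = 3² - 7² = -40

LHS ≠ RHS, so the equation does not hold here.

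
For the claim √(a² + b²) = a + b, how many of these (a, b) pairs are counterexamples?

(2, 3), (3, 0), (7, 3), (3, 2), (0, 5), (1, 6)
Testing each pair:
(2, 3): LHS = √(13) ≈ 3.606, RHS = 5 → counterexample
(3, 0): LHS = 3, RHS = 3 → satisfies claim
(7, 3): LHS = √(58) ≈ 7.616, RHS = 10 → counterexample
(3, 2): LHS = √(13) ≈ 3.606, RHS = 5 → counterexample
(0, 5): LHS = 5, RHS = 5 → satisfies claim
(1, 6): LHS = √(37) ≈ 6.083, RHS = 7 → counterexample

That makes 4 counterexamples.

Answer: 4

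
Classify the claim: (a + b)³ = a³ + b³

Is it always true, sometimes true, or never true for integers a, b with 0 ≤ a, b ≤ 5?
It holds at (a, b) = (0, 4) (both sides equal 64), but fails at (a, b) = (1, 1) (LHS = 8, RHS = 2).

Answer: Sometimes true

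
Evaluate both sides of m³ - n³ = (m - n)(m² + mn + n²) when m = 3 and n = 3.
LHS = 3³ - 3³ = 0
RHS = (3 - 3)(3² + 3·3 + 3²) = 0

LHS = RHS: the two sides agree.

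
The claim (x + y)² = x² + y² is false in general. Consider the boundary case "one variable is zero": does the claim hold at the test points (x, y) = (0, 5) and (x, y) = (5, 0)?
Yes, holds at both test points

At (0, 5): LHS = 25, RHS = 25 → equal
At (5, 0): LHS = 25, RHS = 25 → equal

So the claim does hold at both of these boundary points, even though it is not an identity.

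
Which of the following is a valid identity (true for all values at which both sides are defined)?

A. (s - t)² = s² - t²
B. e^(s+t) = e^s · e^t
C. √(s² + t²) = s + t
B

A: fails at (3, 4) — LHS = 1, RHS = -7.
B: holds — e.g. at (0, 1), both sides equal e ≈ 2.718.
C: fails at (1, 1) — LHS = √(2) ≈ 1.414, RHS = 2.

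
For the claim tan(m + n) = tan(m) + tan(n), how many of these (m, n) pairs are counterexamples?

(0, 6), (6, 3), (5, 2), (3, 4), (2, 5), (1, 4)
5

Testing each pair:
(0, 6): LHS = tan(6) ≈ -0.291, RHS = tan(6) ≈ -0.291 → satisfies claim
(6, 3): LHS = tan(9) ≈ -0.4523, RHS = tan(6) + tan(3) ≈ -0.4336 → counterexample
(5, 2): LHS = tan(7) ≈ 0.8714, RHS = tan(5) + tan(2) ≈ -5.566 → counterexample
(3, 4): LHS = tan(7) ≈ 0.8714, RHS = tan(3) + tan(4) ≈ 1.015 → counterexample
(2, 5): LHS = tan(7) ≈ 0.8714, RHS = tan(5) + tan(2) ≈ -5.566 → counterexample
(1, 4): LHS = tan(5) ≈ -3.381, RHS = tan(4) + tan(1) ≈ 2.715 → counterexample

That makes 5 counterexamples.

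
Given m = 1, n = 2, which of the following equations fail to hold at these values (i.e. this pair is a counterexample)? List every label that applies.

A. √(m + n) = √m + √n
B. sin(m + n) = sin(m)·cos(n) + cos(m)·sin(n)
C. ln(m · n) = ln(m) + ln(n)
Evaluating each claim at the given values:
A. LHS = √(3) ≈ 1.732, RHS = 1 + √(2) ≈ 2.414 → fails here (LHS ≠ RHS)
B. LHS = sin(3) ≈ 0.1411, RHS = sin(1)·cos(2) + sin(2)·cos(1) ≈ 0.1411 → holds here (LHS = RHS)
C. LHS = ln(2) ≈ 0.6931, RHS = ln(2) ≈ 0.6931 → holds here (LHS = RHS)

Answer: A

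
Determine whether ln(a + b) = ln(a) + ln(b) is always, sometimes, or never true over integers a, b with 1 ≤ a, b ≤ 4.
It holds at (a, b) = (2, 2) (both sides equal ln(4) ≈ 1.386), but fails at (a, b) = (2, 3) (LHS = ln(5) ≈ 1.609, RHS = ln(2) + ln(3) ≈ 1.792).

Answer: Sometimes true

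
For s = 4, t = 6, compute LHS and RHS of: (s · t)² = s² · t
LHS = (4 · 6)² = 576
RHS = 4² · 6 = 96

LHS ≠ RHS, so the equation does not hold here.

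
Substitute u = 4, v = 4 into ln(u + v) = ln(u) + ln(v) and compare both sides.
LHS = ln(4 + 4) = ln(8) ≈ 2.079
RHS = ln(4) + ln(4) = 2·ln(4) ≈ 2.773

LHS ≠ RHS (they differ by about 0.6931), so the equation does not hold here.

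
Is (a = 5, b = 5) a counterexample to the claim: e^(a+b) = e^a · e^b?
No

Substituting a = 5, b = 5:
LHS = e^(5+5) = e^10 ≈ 22026.5
RHS = e^5 · e^5 = e^10 ≈ 22026.5

The sides agree, so this pair does not disprove the claim.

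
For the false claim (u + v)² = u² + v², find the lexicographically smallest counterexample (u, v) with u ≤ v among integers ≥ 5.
(u, v) = (5, 5)

Substituting (5, 5) into the claim:
LHS = (5 + 5)² = 100
RHS = 5² + 5² = 50

Since LHS ≠ RHS, this pair disproves the claim, and no lexicographically smaller pair (u ≤ v, integers ≥ 5) does.

For instance (6, 11) is also a counterexample (LHS = 289, RHS = 157), but it's lexicographically larger.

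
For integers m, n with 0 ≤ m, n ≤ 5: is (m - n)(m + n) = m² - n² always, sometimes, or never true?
Always true

The identity holds for every pair in the range. For instance at (m, n) = (5, 2): both sides equal 21.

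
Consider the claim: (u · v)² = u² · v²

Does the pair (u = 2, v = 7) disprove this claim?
No

Substituting u = 2, v = 7:
LHS = (2 · 7)² = 196
RHS = 2² · 7² = 196

The sides agree, so this pair does not disprove the claim.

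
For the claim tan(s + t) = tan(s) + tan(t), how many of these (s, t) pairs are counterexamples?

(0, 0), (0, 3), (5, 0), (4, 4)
Testing each pair:
(0, 0): LHS = 0, RHS = 0 → satisfies claim
(0, 3): LHS = tan(3) ≈ -0.1425, RHS = tan(3) ≈ -0.1425 → satisfies claim
(5, 0): LHS = tan(5) ≈ -3.381, RHS = tan(5) ≈ -3.381 → satisfies claim
(4, 4): LHS = tan(8) ≈ -6.8, RHS = 2·tan(4) ≈ 2.316 → counterexample

That makes 1 counterexample.

Answer: 1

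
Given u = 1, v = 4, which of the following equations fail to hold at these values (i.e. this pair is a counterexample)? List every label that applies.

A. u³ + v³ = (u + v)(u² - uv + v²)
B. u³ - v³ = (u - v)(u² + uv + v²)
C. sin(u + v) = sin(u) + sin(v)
C

Evaluating each claim at the given values:
A. LHS = 65, RHS = 65 → holds here (LHS = RHS)
B. LHS = -63, RHS = -63 → holds here (LHS = RHS)
C. LHS = sin(5) ≈ -0.9589, RHS = sin(4) + sin(1) ≈ 0.08467 → fails here (LHS ≠ RHS)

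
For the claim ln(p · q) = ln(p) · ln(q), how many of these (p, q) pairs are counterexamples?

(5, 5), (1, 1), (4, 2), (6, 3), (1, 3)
4

Testing each pair:
(5, 5): LHS = ln(25) ≈ 3.219, RHS = ln(5)² ≈ 2.59 → counterexample
(1, 1): LHS = 0, RHS = 0 → satisfies claim
(4, 2): LHS = ln(8) ≈ 2.079, RHS = ln(2)·ln(4) ≈ 0.9609 → counterexample
(6, 3): LHS = ln(18) ≈ 2.89, RHS = ln(3)·ln(6) ≈ 1.968 → counterexample
(1, 3): LHS = ln(3) ≈ 1.099, RHS = 0 → counterexample

That makes 4 counterexamples.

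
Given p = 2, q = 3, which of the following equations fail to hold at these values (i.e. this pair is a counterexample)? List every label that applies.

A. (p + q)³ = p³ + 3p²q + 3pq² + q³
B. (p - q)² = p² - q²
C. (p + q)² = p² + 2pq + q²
B

Evaluating each claim at the given values:
A. LHS = 125, RHS = 125 → holds here (LHS = RHS)
B. LHS = 1, RHS = -5 → fails here (LHS ≠ RHS)
C. LHS = 25, RHS = 25 → holds here (LHS = RHS)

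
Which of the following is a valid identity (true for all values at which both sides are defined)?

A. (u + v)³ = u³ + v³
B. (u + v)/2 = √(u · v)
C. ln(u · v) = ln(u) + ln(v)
A: fails at (4, 5) — LHS = 729, RHS = 189.
B: fails at (1, 2) — LHS = 3/2, RHS = √(2) ≈ 1.414.
C: holds — e.g. at (3, 5), both sides equal ln(15) ≈ 2.708.

Answer: C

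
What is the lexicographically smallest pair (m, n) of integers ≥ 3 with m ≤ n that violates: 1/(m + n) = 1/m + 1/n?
Substituting (3, 3) into the claim:
LHS = 1/(3 + 3) = 1/6
RHS = 1/3 + 1/3 = 2/3

Since LHS ≠ RHS, this pair disproves the claim, and no lexicographically smaller pair (m ≤ n, integers ≥ 3) does.

For instance (5, 8) is also a counterexample (LHS = 1/13, RHS = 13/40), but it's lexicographically larger.

Answer: (m, n) = (3, 3)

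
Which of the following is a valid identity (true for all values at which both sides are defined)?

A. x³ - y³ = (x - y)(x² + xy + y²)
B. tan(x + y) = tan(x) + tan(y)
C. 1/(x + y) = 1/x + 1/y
A

A: holds — e.g. at (4, 5), both sides equal -61.
B: fails at (5, 5) — LHS = tan(10) ≈ 0.6484, RHS = 2·tan(5) ≈ -6.761.
C: fails at (1, 3) — LHS = 1/4, RHS = 4/3.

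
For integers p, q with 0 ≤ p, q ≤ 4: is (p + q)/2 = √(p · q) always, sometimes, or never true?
It holds at (p, q) = (3, 3) (both sides equal 3), but fails at (p, q) = (0, 2) (LHS = 1, RHS = 0).

Answer: Sometimes true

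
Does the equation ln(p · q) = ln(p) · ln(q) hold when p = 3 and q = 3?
Substituting p = 3, q = 3:

LHS = ln(3 · 3) = ln(9) ≈ 2.197
RHS = ln(3) · ln(3) = ln(3)² ≈ 1.207

LHS ≠ RHS, so the equation does not hold at this point.

Answer: Fails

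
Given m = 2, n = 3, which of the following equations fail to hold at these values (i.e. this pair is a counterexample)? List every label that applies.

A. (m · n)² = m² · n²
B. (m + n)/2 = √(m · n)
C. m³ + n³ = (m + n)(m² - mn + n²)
B

Evaluating each claim at the given values:
A. LHS = 36, RHS = 36 → holds here (LHS = RHS)
B. LHS = 5/2, RHS = √(6) ≈ 2.449 → fails here (LHS ≠ RHS)
C. LHS = 35, RHS = 35 → holds here (LHS = RHS)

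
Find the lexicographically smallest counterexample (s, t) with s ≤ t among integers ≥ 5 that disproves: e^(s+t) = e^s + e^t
(s, t) = (5, 5)

Substituting (5, 5) into the claim:
LHS = e^(5+5) = e^10 ≈ 22026.5
RHS = e^5 + e^5 = 2·e^5 ≈ 296.8

Since LHS ≠ RHS, this pair disproves the claim, and no lexicographically smaller pair (s ≤ t, integers ≥ 5) does.

For instance (8, 12) is also a counterexample (LHS = e^20 ≈ 485165195.4, RHS = e^8 + e^12 ≈ 165735.7), but it's lexicographically larger.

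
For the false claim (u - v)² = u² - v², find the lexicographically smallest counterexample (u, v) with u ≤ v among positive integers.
Substituting (1, 2) into the claim:
LHS = (1 - 2)² = 1
RHS = 1² - 2² = -3

Since LHS ≠ RHS, this pair disproves the claim, and no lexicographically smaller pair (u ≤ v, positive integers) does.

For instance (3, 6) is also a counterexample (LHS = 9, RHS = -27), but it's lexicographically larger.

Answer: (u, v) = (1, 2)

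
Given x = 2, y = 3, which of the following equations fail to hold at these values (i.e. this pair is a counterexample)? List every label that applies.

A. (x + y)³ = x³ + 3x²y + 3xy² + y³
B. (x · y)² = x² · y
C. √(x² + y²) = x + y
B, C

Evaluating each claim at the given values:
A. LHS = 125, RHS = 125 → holds here (LHS = RHS)
B. LHS = 36, RHS = 12 → fails here (LHS ≠ RHS)
C. LHS = √(13) ≈ 3.606, RHS = 5 → fails here (LHS ≠ RHS)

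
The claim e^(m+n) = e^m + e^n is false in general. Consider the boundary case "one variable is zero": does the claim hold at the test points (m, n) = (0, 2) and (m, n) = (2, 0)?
At (0, 2): LHS = e^2 ≈ 7.389 ≠ RHS = 1 + e^2 ≈ 8.389
At (2, 0): LHS = e^2 ≈ 7.389 ≠ RHS = 1 + e^2 ≈ 8.389

Answer: No, fails at both test points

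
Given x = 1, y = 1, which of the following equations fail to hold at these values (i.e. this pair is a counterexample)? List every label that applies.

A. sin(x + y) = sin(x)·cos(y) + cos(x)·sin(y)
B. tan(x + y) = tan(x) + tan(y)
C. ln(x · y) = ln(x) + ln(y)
B

Evaluating each claim at the given values:
A. LHS = sin(2) ≈ 0.9093, RHS = 2·sin(1)·cos(1) ≈ 0.9093 → holds here (LHS = RHS)
B. LHS = tan(2) ≈ -2.185, RHS = 2·tan(1) ≈ 3.115 → fails here (LHS ≠ RHS)
C. LHS = 0, RHS = 0 → holds here (LHS = RHS)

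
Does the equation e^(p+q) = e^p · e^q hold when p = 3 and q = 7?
Substituting p = 3, q = 7:

LHS = e^(3+7) = e^10 ≈ 22026.5
RHS = e^3 · e^7 = e^10 ≈ 22026.5

LHS = RHS, so the equation holds at this point.

Answer: Holds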